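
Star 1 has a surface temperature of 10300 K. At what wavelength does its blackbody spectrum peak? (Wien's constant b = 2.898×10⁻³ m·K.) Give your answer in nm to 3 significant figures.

λ_max = b/T = 2.898×10⁻³ / 10300 = 2.81×10^-7 m = 281.4 nm.

281 nm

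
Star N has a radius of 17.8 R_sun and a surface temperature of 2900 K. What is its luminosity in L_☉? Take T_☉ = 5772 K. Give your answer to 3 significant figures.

20.2 L_☉

L/L_☉ = (R/R_☉)² (T/T_☉)⁴ = (17.8)² × (2900/5772)⁴
       = 316.8 × (0.5024)⁴ = 316.8 × 0.06372 = 20.19.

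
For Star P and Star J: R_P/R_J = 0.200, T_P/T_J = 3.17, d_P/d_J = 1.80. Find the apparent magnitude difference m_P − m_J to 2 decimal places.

L_P/L_J = (0.200)²(3.17)⁴ = 4.039.
F_P/F_J = (L_P/L_J)/(d_P/d_J)² = 4.039/3.240 = 1.247.
m_P − m_J = −2.5 log₁₀(1.247) = -0.24.

-0.24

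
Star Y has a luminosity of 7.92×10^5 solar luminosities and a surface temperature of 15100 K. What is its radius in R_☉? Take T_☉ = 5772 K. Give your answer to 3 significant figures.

R/R_☉ = √(L/L_☉) / (T/T_☉)² = √(7.92×10^5) / (2.616)²
       = 889.9 / 6.844 = 130.0.

130 R_☉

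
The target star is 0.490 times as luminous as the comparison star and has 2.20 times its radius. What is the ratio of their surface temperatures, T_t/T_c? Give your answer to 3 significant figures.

L ∝ R²T⁴ gives T ∝ (L/R²)^(1/4), so
T_t/T_c = (0.490 / 2.20²)^(1/4) = (0.1012)^(1/4) = 0.5641.

0.564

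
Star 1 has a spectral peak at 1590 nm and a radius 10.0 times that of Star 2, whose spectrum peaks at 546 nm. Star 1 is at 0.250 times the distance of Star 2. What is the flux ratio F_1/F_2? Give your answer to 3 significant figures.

Wien's law: T_1/T_2 = λ_2/λ_1 = 546/1590 = 0.3434.
L_1/L_2 = (R_1/R_2)²(T_1/T_2)⁴ = (10.0)²(0.3434)⁴ = 1.391.
F_1/F_2 = (L_1/L_2)/(d_1/d_2)² = 1.391/(0.250)² = 22.25.

22.2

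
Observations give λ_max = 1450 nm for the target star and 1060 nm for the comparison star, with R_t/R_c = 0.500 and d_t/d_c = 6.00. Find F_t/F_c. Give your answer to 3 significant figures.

Wien's law: T_t/T_c = λ_c/λ_t = 1060/1450 = 0.7310.
L_t/L_c = (R_t/R_c)²(T_t/T_c)⁴ = (0.500)²(0.7310)⁴ = 0.07140.
F_t/F_c = (L_t/L_c)/(d_t/d_c)² = 0.07140/(6.00)² = 0.001983.

0.00198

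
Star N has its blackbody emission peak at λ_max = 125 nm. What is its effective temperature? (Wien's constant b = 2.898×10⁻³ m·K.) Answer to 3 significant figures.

2.32×10^4 K

T = b/λ_max = 2.898×10⁻³ / (125×10⁻⁹) = 2.318×10^4 K.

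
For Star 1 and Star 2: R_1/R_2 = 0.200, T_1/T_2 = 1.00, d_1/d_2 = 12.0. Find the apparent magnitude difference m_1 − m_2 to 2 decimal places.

L_1/L_2 = (0.200)²(1.00)⁴ = 0.04000.
F_1/F_2 = (L_1/L_2)/(d_1/d_2)² = 0.04000/144.0 = 2.778×10^-4.
m_1 − m_2 = −2.5 log₁₀(2.778×10^-4) = 8.89.

8.89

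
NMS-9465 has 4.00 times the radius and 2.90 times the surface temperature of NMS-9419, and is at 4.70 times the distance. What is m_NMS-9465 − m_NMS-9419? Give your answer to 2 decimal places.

L_NMS-9465/L_NMS-9419 = (4.00)²(2.90)⁴ = 1132.
F_NMS-9465/F_NMS-9419 = (L_NMS-9465/L_NMS-9419)/(d_NMS-9465/d_NMS-9419)² = 1132/22.09 = 51.23.
m_NMS-9465 − m_NMS-9419 = −2.5 log₁₀(51.23) = -4.27.

-4.27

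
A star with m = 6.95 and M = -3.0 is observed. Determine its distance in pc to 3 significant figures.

m − M = 5 log₁₀(d/10 pc)
6.95 − (-3.0) = 9.95 = 5 log₁₀(d/10)
d = 10 × 10^(9.95/5) = 10 × 10^1.990 = 977.2 pc.

977 pc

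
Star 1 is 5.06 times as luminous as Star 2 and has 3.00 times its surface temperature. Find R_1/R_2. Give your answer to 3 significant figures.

L ∝ R²T⁴ gives R ∝ √L / T², so
R_1/R_2 = √(5.06) / (3.00)² = 2.249 / 9.000 = 0.2499.

0.250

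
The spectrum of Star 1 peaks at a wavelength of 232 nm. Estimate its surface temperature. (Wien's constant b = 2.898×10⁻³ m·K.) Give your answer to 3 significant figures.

1.25×10^4 K

T = b/λ_max = 2.898×10⁻³ / (232×10⁻⁹) = 1.249×10^4 K.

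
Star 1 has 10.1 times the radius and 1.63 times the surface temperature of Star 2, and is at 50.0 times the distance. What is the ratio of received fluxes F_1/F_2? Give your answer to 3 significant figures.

0.288

L_1/L_2 = (R_1/R_2)²(T_1/T_2)⁴ = (10.1)² × (1.63)⁴ = 720.1.
F_1/F_2 = (L_1/L_2)/(d_1/d_2)² = 720.1 / (50.0)² = 0.2880.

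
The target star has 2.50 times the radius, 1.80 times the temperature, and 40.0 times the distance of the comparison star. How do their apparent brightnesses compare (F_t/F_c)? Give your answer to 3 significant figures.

0.0410

L_t/L_c = (R_t/R_c)²(T_t/T_c)⁴ = (2.50)² × (1.80)⁴ = 65.61.
F_t/F_c = (L_t/L_c)/(d_t/d_c)² = 65.61 / (40.0)² = 0.04101.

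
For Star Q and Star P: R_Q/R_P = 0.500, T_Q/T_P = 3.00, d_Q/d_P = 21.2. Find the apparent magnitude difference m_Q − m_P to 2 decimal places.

L_Q/L_P = (0.500)²(3.00)⁴ = 20.25.
F_Q/F_P = (L_Q/L_P)/(d_Q/d_P)² = 20.25/449.4 = 0.04506.
m_Q − m_P = −2.5 log₁₀(0.04506) = 3.37.

3.37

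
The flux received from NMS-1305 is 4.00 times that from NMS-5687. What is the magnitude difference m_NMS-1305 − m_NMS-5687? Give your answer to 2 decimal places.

-1.51

m_NMS-1305 − m_NMS-5687 = −2.5 log₁₀(F_NMS-1305/F_NMS-5687) = −2.5 log₁₀(4.00) = −2.5 × (0.602) = -1.505.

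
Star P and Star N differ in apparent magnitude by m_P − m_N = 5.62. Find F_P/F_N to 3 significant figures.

0.00565

F_P/F_N = 10^(−(m_P − m_N)/2.5) = 10^(-5.62/2.5) = 10^-2.248 = 0.005649.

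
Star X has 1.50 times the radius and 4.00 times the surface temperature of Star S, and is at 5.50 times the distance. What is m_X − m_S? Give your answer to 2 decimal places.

-3.20

L_X/L_S = (1.50)²(4.00)⁴ = 576.0.
F_X/F_S = (L_X/L_S)/(d_X/d_S)² = 576.0/30.25 = 19.04.
m_X − m_S = −2.5 log₁₀(19.04) = -3.20.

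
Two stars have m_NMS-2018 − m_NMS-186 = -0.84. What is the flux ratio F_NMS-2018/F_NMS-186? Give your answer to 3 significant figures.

F_NMS-2018/F_NMS-186 = 10^(−(m_NMS-2018 − m_NMS-186)/2.5) = 10^(0.84/2.5) = 10^0.336 = 2.168.

2.17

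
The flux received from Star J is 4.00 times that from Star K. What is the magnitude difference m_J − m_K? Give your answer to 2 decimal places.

-1.51

m_J − m_K = −2.5 log₁₀(F_J/F_K) = −2.5 log₁₀(4.00) = −2.5 × (0.602) = -1.505.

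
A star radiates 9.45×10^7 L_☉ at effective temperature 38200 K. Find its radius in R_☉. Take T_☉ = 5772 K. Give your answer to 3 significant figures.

R/R_☉ = √(L/L_☉) / (T/T_☉)² = √(9.45×10^7) / (6.618)²
       = 9721 / 43.80 = 221.9.

222 R_☉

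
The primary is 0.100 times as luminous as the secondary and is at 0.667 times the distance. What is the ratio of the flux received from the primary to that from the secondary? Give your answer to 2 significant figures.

0.22

F = L/(4πd²), so F_p/F_s = (L_p/L_s) / (d_p/d_s)²
= 0.100 / (0.667)² = 0.100 / 0.4449 = 0.2248.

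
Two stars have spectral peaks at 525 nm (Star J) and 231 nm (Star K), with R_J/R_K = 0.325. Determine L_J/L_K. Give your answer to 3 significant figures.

0.00396

Wien's law gives T ∝ 1/λ_max, so T_J/T_K = λ_K/λ_J = 231/525 = 0.4400.
Then L ∝ R²T⁴ gives L_J/L_K = (0.325)² × (0.4400)⁴ = 0.1056 × 0.03748 = 0.003959.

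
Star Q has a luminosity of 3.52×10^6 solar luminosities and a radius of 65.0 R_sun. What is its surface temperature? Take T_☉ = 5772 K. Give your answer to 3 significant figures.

3.10×10^4 K

T/T_☉ = (L/L_☉)^(1/4) / (R/R_☉)^(1/2)
T = 5772 × (3.52×10^6)^(1/4) / √(65.0) = 5772 × 43.31 / 8.062 = 3.101×10^4 K.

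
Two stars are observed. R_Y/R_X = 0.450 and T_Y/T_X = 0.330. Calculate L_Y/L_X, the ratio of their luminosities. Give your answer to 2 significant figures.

0.0024

From the Stefan–Boltzmann law, L ∝ R²T⁴, so
L_Y/L_X = (R_Y/R_X)² (T_Y/T_X)⁴ = (0.450)² × (0.330)⁴ = 0.2025 × 0.01186 = 0.002401.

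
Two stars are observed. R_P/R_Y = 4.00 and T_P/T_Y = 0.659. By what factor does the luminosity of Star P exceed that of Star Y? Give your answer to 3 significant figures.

3.02

From the Stefan–Boltzmann law, L ∝ R²T⁴, so
L_P/L_Y = (R_P/R_Y)² (T_P/T_Y)⁴ = (4.00)² × (0.659)⁴ = 16.00 × 0.1886 = 3.018.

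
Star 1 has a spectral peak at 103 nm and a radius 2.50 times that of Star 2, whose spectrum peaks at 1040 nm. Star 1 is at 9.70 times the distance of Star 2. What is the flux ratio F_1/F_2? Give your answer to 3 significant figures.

690

Wien's law: T_1/T_2 = λ_2/λ_1 = 1040/103 = 10.10.
L_1/L_2 = (R_1/R_2)²(T_1/T_2)⁴ = (2.50)²(10.10)⁴ = 6.496×10^4.
F_1/F_2 = (L_1/L_2)/(d_1/d_2)² = 6.496×10^4/(9.70)² = 690.4.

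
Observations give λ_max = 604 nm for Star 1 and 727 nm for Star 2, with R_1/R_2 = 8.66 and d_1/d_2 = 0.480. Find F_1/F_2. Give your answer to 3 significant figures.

Wien's law: T_1/T_2 = λ_2/λ_1 = 727/604 = 1.204.
L_1/L_2 = (R_1/R_2)²(T_1/T_2)⁴ = (8.66)²(1.204)⁴ = 157.4.
F_1/F_2 = (L_1/L_2)/(d_1/d_2)² = 157.4/(0.480)² = 683.2.

683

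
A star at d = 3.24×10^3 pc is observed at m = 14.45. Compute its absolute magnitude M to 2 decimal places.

M = m − 5 log₁₀(d/10 pc) = 14.45 − 5 log₁₀(3.24×10^3/10)
  = 14.45 − 5 × 2.511 = 14.45 − 12.55 = 1.90.

1.90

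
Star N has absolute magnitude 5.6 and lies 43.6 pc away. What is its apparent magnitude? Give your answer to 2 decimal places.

m = M + 5 log₁₀(d/10 pc) = 5.6 + 5 log₁₀(43.6/10)
  = 5.6 + 5 × 0.639 = 5.6 + 3.20 = 8.80.

8.80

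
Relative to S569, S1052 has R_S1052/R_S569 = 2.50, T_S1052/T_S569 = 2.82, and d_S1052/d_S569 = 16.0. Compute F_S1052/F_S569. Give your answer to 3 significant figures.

1.54

L_S1052/L_S569 = (R_S1052/R_S569)²(T_S1052/T_S569)⁴ = (2.50)² × (2.82)⁴ = 395.3.
F_S1052/F_S569 = (L_S1052/L_S569)/(d_S1052/d_S569)² = 395.3 / (16.0)² = 1.544.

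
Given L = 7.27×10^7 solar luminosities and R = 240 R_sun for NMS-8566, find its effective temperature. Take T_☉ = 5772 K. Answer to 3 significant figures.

3.44×10^4 K

T/T_☉ = (L/L_☉)^(1/4) / (R/R_☉)^(1/2)
T = 5772 × (7.27×10^7)^(1/4) / √(240) = 5772 × 92.34 / 15.49 = 3.440×10^4 K.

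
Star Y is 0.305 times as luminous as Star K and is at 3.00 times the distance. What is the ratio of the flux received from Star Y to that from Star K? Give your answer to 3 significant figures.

0.0339

F = L/(4πd²), so F_Y/F_K = (L_Y/L_K) / (d_Y/d_K)²
= 0.305 / (3.00)² = 0.305 / 9.000 = 0.03389.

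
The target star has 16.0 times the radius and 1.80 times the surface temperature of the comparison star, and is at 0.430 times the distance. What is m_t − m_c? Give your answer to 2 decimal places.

L_t/L_c = (16.0)²(1.80)⁴ = 2687.
F_t/F_c = (L_t/L_c)/(d_t/d_c)² = 2687/0.1849 = 1.453×10^4.
m_t − m_c = −2.5 log₁₀(1.453×10^4) = -10.41.

-10.41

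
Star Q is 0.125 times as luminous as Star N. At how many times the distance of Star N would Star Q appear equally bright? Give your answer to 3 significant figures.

0.354

Equal flux requires L_Q/d_Q² = L_N/d_N², so d_Q/d_N = √(L_Q/L_N)
= √(0.125) = 0.3536.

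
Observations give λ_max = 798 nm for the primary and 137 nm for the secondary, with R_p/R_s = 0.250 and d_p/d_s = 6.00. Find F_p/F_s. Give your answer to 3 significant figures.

1.51×10^-6

Wien's law: T_p/T_s = λ_s/λ_p = 137/798 = 0.1717.
L_p/L_s = (R_p/R_s)²(T_p/T_s)⁴ = (0.250)²(0.1717)⁴ = 5.429×10^-5.
F_p/F_s = (L_p/L_s)/(d_p/d_s)² = 5.429×10^-5/(6.00)² = 1.508×10^-6.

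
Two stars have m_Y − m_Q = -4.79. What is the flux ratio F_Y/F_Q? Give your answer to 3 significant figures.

F_Y/F_Q = 10^(−(m_Y − m_Q)/2.5) = 10^(4.79/2.5) = 10^1.916 = 82.41.

82.4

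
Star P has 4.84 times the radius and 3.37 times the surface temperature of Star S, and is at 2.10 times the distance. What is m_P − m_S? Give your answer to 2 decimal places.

L_P/L_S = (4.84)²(3.37)⁴ = 3021.
F_P/F_S = (L_P/L_S)/(d_P/d_S)² = 3021/4.410 = 685.1.
m_P − m_S = −2.5 log₁₀(685.1) = -7.09.

-7.09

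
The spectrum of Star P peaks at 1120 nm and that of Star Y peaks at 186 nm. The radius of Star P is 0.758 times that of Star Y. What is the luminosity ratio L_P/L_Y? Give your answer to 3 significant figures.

Wien's law gives T ∝ 1/λ_max, so T_P/T_Y = λ_Y/λ_P = 186/1120 = 0.1661.
Then L ∝ R²T⁴ gives L_P/L_Y = (0.758)² × (0.1661)⁴ = 0.5746 × 7.606×10^-4 = 4.370×10^-4.

4.37×10^-4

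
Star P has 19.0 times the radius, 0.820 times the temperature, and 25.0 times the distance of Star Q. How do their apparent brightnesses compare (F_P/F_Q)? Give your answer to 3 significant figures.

L_P/L_Q = (R_P/R_Q)²(T_P/T_Q)⁴ = (19.0)² × (0.820)⁴ = 163.2.
F_P/F_Q = (L_P/L_Q)/(d_P/d_Q)² = 163.2 / (25.0)² = 0.2611.

0.261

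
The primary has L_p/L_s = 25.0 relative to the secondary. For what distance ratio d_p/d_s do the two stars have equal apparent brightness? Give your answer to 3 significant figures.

Equal flux requires L_p/d_p² = L_s/d_s², so d_p/d_s = √(L_p/L_s)
= √(25.0) = 5.000.

5.00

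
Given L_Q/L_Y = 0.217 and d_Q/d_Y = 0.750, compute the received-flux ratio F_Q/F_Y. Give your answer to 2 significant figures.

F = L/(4πd²), so F_Q/F_Y = (L_Q/L_Y) / (d_Q/d_Y)²
= 0.217 / (0.750)² = 0.217 / 0.5625 = 0.3858.

0.39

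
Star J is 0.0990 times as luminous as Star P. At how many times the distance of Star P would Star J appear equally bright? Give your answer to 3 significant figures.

Equal flux requires L_J/d_J² = L_P/d_P², so d_J/d_P = √(L_J/L_P)
= √(0.0990) = 0.3146.

0.315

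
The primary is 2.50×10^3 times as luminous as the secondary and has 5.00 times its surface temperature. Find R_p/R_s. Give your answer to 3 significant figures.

L ∝ R²T⁴ gives R ∝ √L / T², so
R_p/R_s = √(2.50×10^3) / (5.00)² = 50.00 / 25.00 = 2.000.

2.00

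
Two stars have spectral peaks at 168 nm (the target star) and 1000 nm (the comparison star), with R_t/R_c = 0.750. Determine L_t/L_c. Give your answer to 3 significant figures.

Wien's law gives T ∝ 1/λ_max, so T_t/T_c = λ_c/λ_t = 1000/168 = 5.952.
Then L ∝ R²T⁴ gives L_t/L_c = (0.750)² × (5.952)⁴ = 0.5625 × 1255 = 706.1.

706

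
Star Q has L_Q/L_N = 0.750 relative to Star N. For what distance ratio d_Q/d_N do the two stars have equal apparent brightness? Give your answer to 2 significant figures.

Equal flux requires L_Q/d_Q² = L_N/d_N², so d_Q/d_N = √(L_Q/L_N)
= √(0.750) = 0.8660.

0.87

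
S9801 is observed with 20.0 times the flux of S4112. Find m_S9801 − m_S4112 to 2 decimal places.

-3.25

m_S9801 − m_S4112 = −2.5 log₁₀(F_S9801/F_S4112) = −2.5 log₁₀(20.0) = −2.5 × (1.301) = -3.253.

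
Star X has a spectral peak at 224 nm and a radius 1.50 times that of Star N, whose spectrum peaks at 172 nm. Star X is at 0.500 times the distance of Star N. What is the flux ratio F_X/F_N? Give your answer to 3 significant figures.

3.13

Wien's law: T_X/T_N = λ_N/λ_X = 172/224 = 0.7679.
L_X/L_N = (R_X/R_N)²(T_X/T_N)⁴ = (1.50)²(0.7679)⁴ = 0.7822.
F_X/F_N = (L_X/L_N)/(d_X/d_N)² = 0.7822/(0.500)² = 3.129.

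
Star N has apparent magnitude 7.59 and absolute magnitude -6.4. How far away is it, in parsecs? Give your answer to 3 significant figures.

m − M = 5 log₁₀(d/10 pc)
7.59 − (-6.4) = 13.99 = 5 log₁₀(d/10)
d = 10 × 10^(13.99/5) = 10 × 10^2.798 = 6281 pc.

6.28×10^3 pc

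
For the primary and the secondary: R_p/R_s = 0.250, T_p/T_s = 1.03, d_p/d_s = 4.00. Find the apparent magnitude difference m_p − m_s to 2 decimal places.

L_p/L_s = (0.250)²(1.03)⁴ = 0.07034.
F_p/F_s = (L_p/L_s)/(d_p/d_s)² = 0.07034/16.00 = 0.004397.
m_p − m_s = −2.5 log₁₀(0.004397) = 5.89.

5.89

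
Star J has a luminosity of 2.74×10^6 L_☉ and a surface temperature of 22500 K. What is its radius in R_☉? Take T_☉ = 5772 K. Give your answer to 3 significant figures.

R/R_☉ = √(L/L_☉) / (T/T_☉)² = √(2.74×10^6) / (3.898)²
       = 1655 / 15.20 = 108.9.

109 R_☉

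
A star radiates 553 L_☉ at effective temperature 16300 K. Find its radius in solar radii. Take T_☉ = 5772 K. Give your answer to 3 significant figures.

2.95 solar radii

R/R_☉ = √(L/L_☉) / (T/T_☉)² = √(553) / (2.824)²
       = 23.52 / 7.975 = 2.949.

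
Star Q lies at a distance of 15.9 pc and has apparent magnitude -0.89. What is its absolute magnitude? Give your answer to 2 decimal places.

M = m − 5 log₁₀(d/10 pc) = -0.89 − 5 log₁₀(15.9/10)
  = -0.89 − 5 × 0.201 = -0.89 − 1.01 = -1.90.

-1.90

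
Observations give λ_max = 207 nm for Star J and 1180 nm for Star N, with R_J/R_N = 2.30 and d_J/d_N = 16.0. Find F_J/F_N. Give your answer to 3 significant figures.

21.8

Wien's law: T_J/T_N = λ_N/λ_J = 1180/207 = 5.700.
L_J/L_N = (R_J/R_N)²(T_J/T_N)⁴ = (2.30)²(5.700)⁴ = 5586.
F_J/F_N = (L_J/L_N)/(d_J/d_N)² = 5586/(16.0)² = 21.82.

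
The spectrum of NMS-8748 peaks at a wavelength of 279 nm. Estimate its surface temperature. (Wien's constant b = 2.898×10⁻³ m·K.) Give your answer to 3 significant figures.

1.04×10^4 K

T = b/λ_max = 2.898×10⁻³ / (279×10⁻⁹) = 1.039×10^4 K.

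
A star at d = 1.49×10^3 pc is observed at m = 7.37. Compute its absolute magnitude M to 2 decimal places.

M = m − 5 log₁₀(d/10 pc) = 7.37 − 5 log₁₀(1.49×10^3/10)
  = 7.37 − 5 × 2.173 = 7.37 − 10.87 = -3.50.

-3.50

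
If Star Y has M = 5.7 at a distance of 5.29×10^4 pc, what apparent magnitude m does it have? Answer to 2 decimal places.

24.32

m = M + 5 log₁₀(d/10 pc) = 5.7 + 5 log₁₀(5.29×10^4/10)
  = 5.7 + 5 × 3.723 = 5.7 + 18.62 = 24.32.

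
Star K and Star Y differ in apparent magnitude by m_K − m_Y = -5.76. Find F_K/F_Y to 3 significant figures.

201

F_K/F_Y = 10^(−(m_K − m_Y)/2.5) = 10^(5.76/2.5) = 10^2.304 = 201.4.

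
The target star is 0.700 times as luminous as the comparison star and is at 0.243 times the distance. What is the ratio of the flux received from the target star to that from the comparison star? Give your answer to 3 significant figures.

F = L/(4πd²), so F_t/F_c = (L_t/L_c) / (d_t/d_c)²
= 0.700 / (0.243)² = 0.700 / 0.05905 = 11.85.

11.9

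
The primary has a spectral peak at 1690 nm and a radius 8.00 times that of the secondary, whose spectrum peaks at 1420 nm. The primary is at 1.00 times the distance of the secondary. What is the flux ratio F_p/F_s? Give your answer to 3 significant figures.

31.9

Wien's law: T_p/T_s = λ_s/λ_p = 1420/1690 = 0.8402.
L_p/L_s = (R_p/R_s)²(T_p/T_s)⁴ = (8.00)²(0.8402)⁴ = 31.90.
F_p/F_s = (L_p/L_s)/(d_p/d_s)² = 31.90/(1.00)² = 31.90.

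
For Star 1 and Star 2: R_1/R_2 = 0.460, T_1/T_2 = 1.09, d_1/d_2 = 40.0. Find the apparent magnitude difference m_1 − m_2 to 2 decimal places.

9.32

L_1/L_2 = (0.460)²(1.09)⁴ = 0.2987.
F_1/F_2 = (L_1/L_2)/(d_1/d_2)² = 0.2987/1600 = 1.867×10^-4.
m_1 − m_2 = −2.5 log₁₀(1.867×10^-4) = 9.32.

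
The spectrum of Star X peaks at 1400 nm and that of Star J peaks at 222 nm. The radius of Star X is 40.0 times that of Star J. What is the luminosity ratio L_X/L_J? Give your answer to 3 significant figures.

1.01

Wien's law gives T ∝ 1/λ_max, so T_X/T_J = λ_J/λ_X = 222/1400 = 0.1586.
Then L ∝ R²T⁴ gives L_X/L_J = (40.0)² × (0.1586)⁴ = 1600 × 6.323×10^-4 = 1.012.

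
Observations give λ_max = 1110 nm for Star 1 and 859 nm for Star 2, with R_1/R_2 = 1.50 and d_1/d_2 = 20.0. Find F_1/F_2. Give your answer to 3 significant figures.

Wien's law: T_1/T_2 = λ_2/λ_1 = 859/1110 = 0.7739.
L_1/L_2 = (R_1/R_2)²(T_1/T_2)⁴ = (1.50)²(0.7739)⁴ = 0.8070.
F_1/F_2 = (L_1/L_2)/(d_1/d_2)² = 0.8070/(20.0)² = 0.002017.

0.00202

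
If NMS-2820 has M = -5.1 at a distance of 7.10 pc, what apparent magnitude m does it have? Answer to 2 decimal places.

-5.84

m = M + 5 log₁₀(d/10 pc) = -5.1 + 5 log₁₀(7.10/10)
  = -5.1 + 5 × -0.149 = -5.1 + -0.74 = -5.84.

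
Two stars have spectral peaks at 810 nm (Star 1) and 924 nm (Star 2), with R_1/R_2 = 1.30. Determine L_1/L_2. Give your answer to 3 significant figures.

2.86

Wien's law gives T ∝ 1/λ_max, so T_1/T_2 = λ_2/λ_1 = 924/810 = 1.141.
Then L ∝ R²T⁴ gives L_1/L_2 = (1.30)² × (1.141)⁴ = 1.690 × 1.693 = 2.862.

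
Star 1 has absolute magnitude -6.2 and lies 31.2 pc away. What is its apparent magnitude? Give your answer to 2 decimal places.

m = M + 5 log₁₀(d/10 pc) = -6.2 + 5 log₁₀(31.2/10)
  = -6.2 + 5 × 0.494 = -6.2 + 2.47 = -3.73.

-3.73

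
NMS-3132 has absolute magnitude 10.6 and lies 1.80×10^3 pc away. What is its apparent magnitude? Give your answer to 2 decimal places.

m = M + 5 log₁₀(d/10 pc) = 10.6 + 5 log₁₀(1.80×10^3/10)
  = 10.6 + 5 × 2.255 = 10.6 + 11.28 = 21.88.

21.88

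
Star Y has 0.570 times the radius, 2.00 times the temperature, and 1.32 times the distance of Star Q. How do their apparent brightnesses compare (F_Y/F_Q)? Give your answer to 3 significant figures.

2.98

L_Y/L_Q = (R_Y/R_Q)²(T_Y/T_Q)⁴ = (0.570)² × (2.00)⁴ = 5.198.
F_Y/F_Q = (L_Y/L_Q)/(d_Y/d_Q)² = 5.198 / (1.32)² = 2.983.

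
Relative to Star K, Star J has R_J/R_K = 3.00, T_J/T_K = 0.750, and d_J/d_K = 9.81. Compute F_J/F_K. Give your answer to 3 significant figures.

L_J/L_K = (R_J/R_K)²(T_J/T_K)⁴ = (3.00)² × (0.750)⁴ = 2.848.
F_J/F_K = (L_J/L_K)/(d_J/d_K)² = 2.848 / (9.81)² = 0.02959.

0.0296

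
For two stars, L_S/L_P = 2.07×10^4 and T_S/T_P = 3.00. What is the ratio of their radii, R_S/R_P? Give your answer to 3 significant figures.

L ∝ R²T⁴ gives R ∝ √L / T², so
R_S/R_P = √(2.07×10^4) / (3.00)² = 143.9 / 9.000 = 15.99.

16.0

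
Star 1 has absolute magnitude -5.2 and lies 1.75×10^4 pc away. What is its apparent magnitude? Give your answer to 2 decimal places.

m = M + 5 log₁₀(d/10 pc) = -5.2 + 5 log₁₀(1.75×10^4/10)
  = -5.2 + 5 × 3.243 = -5.2 + 16.22 = 11.02.

11.02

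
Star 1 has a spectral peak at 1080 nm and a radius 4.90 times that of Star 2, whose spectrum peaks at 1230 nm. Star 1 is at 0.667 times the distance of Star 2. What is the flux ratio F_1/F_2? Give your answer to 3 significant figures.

Wien's law: T_1/T_2 = λ_2/λ_1 = 1230/1080 = 1.139.
L_1/L_2 = (R_1/R_2)²(T_1/T_2)⁴ = (4.90)²(1.139)⁴ = 40.39.
F_1/F_2 = (L_1/L_2)/(d_1/d_2)² = 40.39/(0.667)² = 90.80.

90.8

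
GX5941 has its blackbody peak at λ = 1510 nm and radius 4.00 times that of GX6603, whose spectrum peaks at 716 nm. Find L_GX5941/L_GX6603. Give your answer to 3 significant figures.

Wien's law gives T ∝ 1/λ_max, so T_GX5941/T_GX6603 = λ_GX6603/λ_GX5941 = 716/1510 = 0.4742.
Then L ∝ R²T⁴ gives L_GX5941/L_GX6603 = (4.00)² × (0.4742)⁴ = 16.00 × 0.05055 = 0.8088.

0.809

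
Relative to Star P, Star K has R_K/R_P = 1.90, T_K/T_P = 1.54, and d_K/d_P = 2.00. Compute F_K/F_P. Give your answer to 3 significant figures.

L_K/L_P = (R_K/R_P)²(T_K/T_P)⁴ = (1.90)² × (1.54)⁴ = 20.30.
F_K/F_P = (L_K/L_P)/(d_K/d_P)² = 20.30 / (2.00)² = 5.076.

5.08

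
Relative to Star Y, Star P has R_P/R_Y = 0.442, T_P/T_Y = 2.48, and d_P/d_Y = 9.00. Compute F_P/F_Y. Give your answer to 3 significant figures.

0.0912

L_P/L_Y = (R_P/R_Y)²(T_P/T_Y)⁴ = (0.442)² × (2.48)⁴ = 7.390.
F_P/F_Y = (L_P/L_Y)/(d_P/d_Y)² = 7.390 / (9.00)² = 0.09124.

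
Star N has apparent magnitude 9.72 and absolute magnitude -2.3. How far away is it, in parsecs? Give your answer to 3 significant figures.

2.54×10^3 pc

m − M = 5 log₁₀(d/10 pc)
9.72 − (-2.3) = 12.02 = 5 log₁₀(d/10)
d = 10 × 10^(12.02/5) = 10 × 10^2.404 = 2535 pc.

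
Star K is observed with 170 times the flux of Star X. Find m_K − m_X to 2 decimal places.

-5.58

m_K − m_X = −2.5 log₁₀(F_K/F_X) = −2.5 log₁₀(170) = −2.5 × (2.230) = -5.576.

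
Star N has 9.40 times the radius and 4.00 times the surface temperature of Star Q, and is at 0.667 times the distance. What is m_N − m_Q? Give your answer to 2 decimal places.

L_N/L_Q = (9.40)²(4.00)⁴ = 2.262×10^4.
F_N/F_Q = (L_N/L_Q)/(d_N/d_Q)² = 2.262×10^4/0.4449 = 5.084×10^4.
m_N − m_Q = −2.5 log₁₀(5.084×10^4) = -11.77.

-11.77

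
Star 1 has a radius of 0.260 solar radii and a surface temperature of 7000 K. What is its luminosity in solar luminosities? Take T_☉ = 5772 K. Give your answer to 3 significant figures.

0.146 solar luminosities

L/L_☉ = (R/R_☉)² (T/T_☉)⁴ = (0.260)² × (7000/5772)⁴
       = 0.06760 × (1.213)⁴ = 0.06760 × 2.163 = 0.1462.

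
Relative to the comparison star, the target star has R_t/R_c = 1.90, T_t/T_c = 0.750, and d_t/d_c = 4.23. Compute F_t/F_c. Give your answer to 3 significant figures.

L_t/L_c = (R_t/R_c)²(T_t/T_c)⁴ = (1.90)² × (0.750)⁴ = 1.142.
F_t/F_c = (L_t/L_c)/(d_t/d_c)² = 1.142 / (4.23)² = 0.06384.

0.0638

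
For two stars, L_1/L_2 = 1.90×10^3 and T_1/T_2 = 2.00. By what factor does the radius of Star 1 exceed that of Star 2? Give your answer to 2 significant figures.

11

L ∝ R²T⁴ gives R ∝ √L / T², so
R_1/R_2 = √(1.90×10^3) / (2.00)² = 43.59 / 4.000 = 10.90.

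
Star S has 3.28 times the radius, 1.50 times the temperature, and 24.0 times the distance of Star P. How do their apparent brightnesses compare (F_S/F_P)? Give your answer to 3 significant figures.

0.0946

L_S/L_P = (R_S/R_P)²(T_S/T_P)⁴ = (3.28)² × (1.50)⁴ = 54.46.
F_S/F_P = (L_S/L_P)/(d_S/d_P)² = 54.46 / (24.0)² = 0.09456.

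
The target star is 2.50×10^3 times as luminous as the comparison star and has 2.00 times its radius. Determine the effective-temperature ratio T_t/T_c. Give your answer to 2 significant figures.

5.0

L ∝ R²T⁴ gives T ∝ (L/R²)^(1/4), so
T_t/T_c = (2.50×10^3 / 2.00²)^(1/4) = (625.0)^(1/4) = 5.000.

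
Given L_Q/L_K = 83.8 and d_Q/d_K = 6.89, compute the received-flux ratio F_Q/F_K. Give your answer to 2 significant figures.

F = L/(4πd²), so F_Q/F_K = (L_Q/L_K) / (d_Q/d_K)²
= 83.8 / (6.89)² = 83.8 / 47.47 = 1.765.

1.8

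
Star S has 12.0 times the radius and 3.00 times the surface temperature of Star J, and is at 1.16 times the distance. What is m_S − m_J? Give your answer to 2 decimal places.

-9.84

L_S/L_J = (12.0)²(3.00)⁴ = 1.166×10^4.
F_S/F_J = (L_S/L_J)/(d_S/d_J)² = 1.166×10^4/1.346 = 8668.
m_S − m_J = −2.5 log₁₀(8668) = -9.84.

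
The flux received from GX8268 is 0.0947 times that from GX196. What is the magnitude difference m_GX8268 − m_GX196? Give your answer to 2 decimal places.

m_GX8268 − m_GX196 = −2.5 log₁₀(F_GX8268/F_GX196) = −2.5 log₁₀(0.0947) = −2.5 × (-1.024) = 2.559.

2.56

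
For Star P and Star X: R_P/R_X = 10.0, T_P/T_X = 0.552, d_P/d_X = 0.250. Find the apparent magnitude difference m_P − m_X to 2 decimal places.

L_P/L_X = (10.0)²(0.552)⁴ = 9.284.
F_P/F_X = (L_P/L_X)/(d_P/d_X)² = 9.284/0.06250 = 148.6.
m_P − m_X = −2.5 log₁₀(148.6) = -5.43.

-5.43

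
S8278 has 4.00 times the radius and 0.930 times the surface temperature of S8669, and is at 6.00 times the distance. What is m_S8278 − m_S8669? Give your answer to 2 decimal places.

1.20

L_S8278/L_S8669 = (4.00)²(0.930)⁴ = 11.97.
F_S8278/F_S8669 = (L_S8278/L_S8669)/(d_S8278/d_S8669)² = 11.97/36.00 = 0.3325.
m_S8278 − m_S8669 = −2.5 log₁₀(0.3325) = 1.20.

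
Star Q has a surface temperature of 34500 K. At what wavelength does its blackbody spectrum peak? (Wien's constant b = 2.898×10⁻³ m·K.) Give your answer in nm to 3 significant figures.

84.0 nm

λ_max = b/T = 2.898×10⁻³ / 34500 = 8.40×10^-8 m = 84.00 nm.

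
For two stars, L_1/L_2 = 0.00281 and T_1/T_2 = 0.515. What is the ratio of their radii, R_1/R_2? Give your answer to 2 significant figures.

L ∝ R²T⁴ gives R ∝ √L / T², so
R_1/R_2 = √(0.00281) / (0.515)² = 0.05301 / 0.2652 = 0.1999.

0.20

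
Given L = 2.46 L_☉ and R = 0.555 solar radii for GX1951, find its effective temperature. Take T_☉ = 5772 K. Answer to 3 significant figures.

T/T_☉ = (L/L_☉)^(1/4) / (R/R_☉)^(1/2)
T = 5772 × (2.46)^(1/4) / √(0.555) = 5772 × 1.252 / 0.7450 = 9703 K.

9.70×10^3 K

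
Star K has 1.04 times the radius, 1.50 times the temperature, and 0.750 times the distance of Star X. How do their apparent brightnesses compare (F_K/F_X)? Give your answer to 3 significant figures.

L_K/L_X = (R_K/R_X)²(T_K/T_X)⁴ = (1.04)² × (1.50)⁴ = 5.476.
F_K/F_X = (L_K/L_X)/(d_K/d_X)² = 5.476 / (0.750)² = 9.734.

9.73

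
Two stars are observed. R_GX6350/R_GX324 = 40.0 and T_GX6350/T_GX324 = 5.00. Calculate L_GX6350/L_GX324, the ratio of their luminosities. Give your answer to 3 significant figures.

From the Stefan–Boltzmann law, L ∝ R²T⁴, so
L_GX6350/L_GX324 = (R_GX6350/R_GX324)² (T_GX6350/T_GX324)⁴ = (40.0)² × (5.00)⁴ = 1600 × 625.0 = 1.000×10^6.

1.00×10^6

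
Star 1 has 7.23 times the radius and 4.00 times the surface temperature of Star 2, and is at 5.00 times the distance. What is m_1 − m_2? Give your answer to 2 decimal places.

-6.82

L_1/L_2 = (7.23)²(4.00)⁴ = 1.338×10^4.
F_1/F_2 = (L_1/L_2)/(d_1/d_2)² = 1.338×10^4/25.00 = 535.3.
m_1 − m_2 = −2.5 log₁₀(535.3) = -6.82.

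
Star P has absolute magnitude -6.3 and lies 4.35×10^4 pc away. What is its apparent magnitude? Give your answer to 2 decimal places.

11.89

m = M + 5 log₁₀(d/10 pc) = -6.3 + 5 log₁₀(4.35×10^4/10)
  = -6.3 + 5 × 3.638 = -6.3 + 18.19 = 11.89.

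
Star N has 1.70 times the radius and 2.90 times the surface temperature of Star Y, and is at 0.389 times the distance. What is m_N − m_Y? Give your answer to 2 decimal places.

-7.83

L_N/L_Y = (1.70)²(2.90)⁴ = 204.4.
F_N/F_Y = (L_N/L_Y)/(d_N/d_Y)² = 204.4/0.1513 = 1351.
m_N − m_Y = −2.5 log₁₀(1351) = -7.83.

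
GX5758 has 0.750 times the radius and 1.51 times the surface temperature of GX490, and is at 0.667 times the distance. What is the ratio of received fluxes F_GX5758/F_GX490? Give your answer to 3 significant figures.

6.57

L_GX5758/L_GX490 = (R_GX5758/R_GX490)²(T_GX5758/T_GX490)⁴ = (0.750)² × (1.51)⁴ = 2.924.
F_GX5758/F_GX490 = (L_GX5758/L_GX490)/(d_GX5758/d_GX490)² = 2.924 / (0.667)² = 6.573.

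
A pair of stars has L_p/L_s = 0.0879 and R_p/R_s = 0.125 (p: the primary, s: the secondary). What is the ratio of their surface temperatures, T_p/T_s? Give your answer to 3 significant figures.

1.54

L ∝ R²T⁴ gives T ∝ (L/R²)^(1/4), so
T_p/T_s = (0.0879 / 0.125²)^(1/4) = (5.626)^(1/4) = 1.540.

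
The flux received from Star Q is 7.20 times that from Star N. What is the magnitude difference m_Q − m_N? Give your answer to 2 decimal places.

m_Q − m_N = −2.5 log₁₀(F_Q/F_N) = −2.5 log₁₀(7.20) = −2.5 × (0.857) = -2.143.

-2.14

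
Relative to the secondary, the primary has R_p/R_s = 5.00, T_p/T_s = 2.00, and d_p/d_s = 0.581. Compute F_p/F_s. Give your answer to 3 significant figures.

1.18×10^3

L_p/L_s = (R_p/R_s)²(T_p/T_s)⁴ = (5.00)² × (2.00)⁴ = 400.0.
F_p/F_s = (L_p/L_s)/(d_p/d_s)² = 400.0 / (0.581)² = 1185.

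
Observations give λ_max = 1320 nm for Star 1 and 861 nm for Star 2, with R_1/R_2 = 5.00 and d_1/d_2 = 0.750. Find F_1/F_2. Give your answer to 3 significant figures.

8.05

Wien's law: T_1/T_2 = λ_2/λ_1 = 861/1320 = 0.6523.
L_1/L_2 = (R_1/R_2)²(T_1/T_2)⁴ = (5.00)²(0.6523)⁴ = 4.525.
F_1/F_2 = (L_1/L_2)/(d_1/d_2)² = 4.525/(0.750)² = 8.045.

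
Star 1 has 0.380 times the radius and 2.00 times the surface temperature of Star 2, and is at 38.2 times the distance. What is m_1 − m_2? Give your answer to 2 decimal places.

7.00

L_1/L_2 = (0.380)²(2.00)⁴ = 2.310.
F_1/F_2 = (L_1/L_2)/(d_1/d_2)² = 2.310/1459 = 0.001583.
m_1 − m_2 = −2.5 log₁₀(0.001583) = 7.00.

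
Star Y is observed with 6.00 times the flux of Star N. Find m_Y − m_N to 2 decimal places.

m_Y − m_N = −2.5 log₁₀(F_Y/F_N) = −2.5 log₁₀(6.00) = −2.5 × (0.778) = -1.945.

-1.95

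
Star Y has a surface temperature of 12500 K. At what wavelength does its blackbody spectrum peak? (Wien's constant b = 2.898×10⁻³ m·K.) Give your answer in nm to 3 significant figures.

λ_max = b/T = 2.898×10⁻³ / 12500 = 2.32×10^-7 m = 231.8 nm.

232 nm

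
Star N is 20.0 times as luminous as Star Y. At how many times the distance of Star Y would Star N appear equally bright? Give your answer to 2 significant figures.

Equal flux requires L_N/d_N² = L_Y/d_Y², so d_N/d_Y = √(L_N/L_Y)
= √(20.0) = 4.472.

4.5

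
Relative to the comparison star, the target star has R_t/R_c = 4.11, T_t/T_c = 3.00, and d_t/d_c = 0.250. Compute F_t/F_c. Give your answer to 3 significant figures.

2.19×10^4

L_t/L_c = (R_t/R_c)²(T_t/T_c)⁴ = (4.11)² × (3.00)⁴ = 1368.
F_t/F_c = (L_t/L_c)/(d_t/d_c)² = 1368 / (0.250)² = 2.189×10^4.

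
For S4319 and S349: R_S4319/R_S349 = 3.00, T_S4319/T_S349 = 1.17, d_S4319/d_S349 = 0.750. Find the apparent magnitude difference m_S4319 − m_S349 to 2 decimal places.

-3.69

L_S4319/L_S349 = (3.00)²(1.17)⁴ = 16.86.
F_S4319/F_S349 = (L_S4319/L_S349)/(d_S4319/d_S349)² = 16.86/0.5625 = 29.98.
m_S4319 − m_S349 = −2.5 log₁₀(29.98) = -3.69.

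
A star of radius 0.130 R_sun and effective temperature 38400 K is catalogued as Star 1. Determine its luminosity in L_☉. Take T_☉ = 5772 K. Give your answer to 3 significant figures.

33.1 L_☉

L/L_☉ = (R/R_☉)² (T/T_☉)⁴ = (0.130)² × (38400/5772)⁴
       = 0.01690 × (6.653)⁴ = 0.01690 × 1959 = 33.11.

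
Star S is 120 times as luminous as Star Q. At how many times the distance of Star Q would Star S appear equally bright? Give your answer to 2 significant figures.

Equal flux requires L_S/d_S² = L_Q/d_Q², so d_S/d_Q = √(L_S/L_Q)
= √(120) = 10.95.

11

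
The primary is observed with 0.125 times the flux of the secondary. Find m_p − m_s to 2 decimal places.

2.26

m_p − m_s = −2.5 log₁₀(F_p/F_s) = −2.5 log₁₀(0.125) = −2.5 × (-0.903) = 2.258.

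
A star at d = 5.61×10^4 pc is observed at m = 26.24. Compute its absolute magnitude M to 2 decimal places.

M = m − 5 log₁₀(d/10 pc) = 26.24 − 5 log₁₀(5.61×10^4/10)
  = 26.24 − 5 × 3.749 = 26.24 − 18.74 = 7.50.

7.50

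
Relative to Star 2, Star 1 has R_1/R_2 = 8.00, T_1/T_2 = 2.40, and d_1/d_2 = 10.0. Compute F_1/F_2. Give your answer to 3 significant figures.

21.2

L_1/L_2 = (R_1/R_2)²(T_1/T_2)⁴ = (8.00)² × (2.40)⁴ = 2123.
F_1/F_2 = (L_1/L_2)/(d_1/d_2)² = 2123 / (10.0)² = 21.23.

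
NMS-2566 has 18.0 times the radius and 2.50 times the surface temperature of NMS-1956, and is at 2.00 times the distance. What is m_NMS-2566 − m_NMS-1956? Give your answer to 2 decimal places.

L_NMS-2566/L_NMS-1956 = (18.0)²(2.50)⁴ = 1.266×10^4.
F_NMS-2566/F_NMS-1956 = (L_NMS-2566/L_NMS-1956)/(d_NMS-2566/d_NMS-1956)² = 1.266×10^4/4.000 = 3164.
m_NMS-2566 − m_NMS-1956 = −2.5 log₁₀(3164) = -8.75.

-8.75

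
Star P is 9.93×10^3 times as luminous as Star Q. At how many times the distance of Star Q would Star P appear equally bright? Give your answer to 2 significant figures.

Equal flux requires L_P/d_P² = L_Q/d_Q², so d_P/d_Q = √(L_P/L_Q)
= √(9.93×10^3) = 99.65.

1.0×10^2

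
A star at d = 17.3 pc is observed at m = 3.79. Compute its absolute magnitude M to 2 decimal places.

2.60

M = m − 5 log₁₀(d/10 pc) = 3.79 − 5 log₁₀(17.3/10)
  = 3.79 − 5 × 0.238 = 3.79 − 1.19 = 2.60.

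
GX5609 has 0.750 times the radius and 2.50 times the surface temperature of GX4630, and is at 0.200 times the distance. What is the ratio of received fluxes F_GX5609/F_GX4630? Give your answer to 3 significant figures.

549

L_GX5609/L_GX4630 = (R_GX5609/R_GX4630)²(T_GX5609/T_GX4630)⁴ = (0.750)² × (2.50)⁴ = 21.97.
F_GX5609/F_GX4630 = (L_GX5609/L_GX4630)/(d_GX5609/d_GX4630)² = 21.97 / (0.200)² = 549.3.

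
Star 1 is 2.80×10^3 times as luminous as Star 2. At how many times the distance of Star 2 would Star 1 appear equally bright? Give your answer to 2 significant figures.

Equal flux requires L_1/d_1² = L_2/d_2², so d_1/d_2 = √(L_1/L_2)
= √(2.80×10^3) = 52.92.

53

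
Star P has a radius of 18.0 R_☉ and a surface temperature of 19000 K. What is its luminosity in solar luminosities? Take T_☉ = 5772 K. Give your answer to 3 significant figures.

3.80×10^4 solar luminosities

L/L_☉ = (R/R_☉)² (T/T_☉)⁴ = (18.0)² × (19000/5772)⁴
       = 324.0 × (3.292)⁴ = 324.0 × 117.4 = 3.804×10^4.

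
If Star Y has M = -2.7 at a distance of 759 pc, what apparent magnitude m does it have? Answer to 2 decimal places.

m = M + 5 log₁₀(d/10 pc) = -2.7 + 5 log₁₀(759/10)
  = -2.7 + 5 × 1.880 = -2.7 + 9.40 = 6.70.

6.70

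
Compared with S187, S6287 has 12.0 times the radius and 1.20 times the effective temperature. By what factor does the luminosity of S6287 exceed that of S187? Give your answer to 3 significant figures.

From the Stefan–Boltzmann law, L ∝ R²T⁴, so
L_S6287/L_S187 = (R_S6287/R_S187)² (T_S6287/T_S187)⁴ = (12.0)² × (1.20)⁴ = 144.0 × 2.074 = 298.6.

299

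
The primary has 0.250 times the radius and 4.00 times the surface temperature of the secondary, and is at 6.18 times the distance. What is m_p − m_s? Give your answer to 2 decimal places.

L_p/L_s = (0.250)²(4.00)⁴ = 16.00.
F_p/F_s = (L_p/L_s)/(d_p/d_s)² = 16.00/38.19 = 0.4189.
m_p − m_s = −2.5 log₁₀(0.4189) = 0.94.

0.94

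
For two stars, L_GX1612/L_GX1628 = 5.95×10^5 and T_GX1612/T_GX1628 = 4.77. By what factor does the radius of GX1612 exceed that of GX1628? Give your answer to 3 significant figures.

33.9

L ∝ R²T⁴ gives R ∝ √L / T², so
R_GX1612/R_GX1628 = √(5.95×10^5) / (4.77)² = 771.4 / 22.75 = 33.90.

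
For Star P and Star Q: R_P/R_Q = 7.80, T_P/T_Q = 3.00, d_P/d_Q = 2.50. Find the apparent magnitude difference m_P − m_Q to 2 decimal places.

-7.24

L_P/L_Q = (7.80)²(3.00)⁴ = 4928.
F_P/F_Q = (L_P/L_Q)/(d_P/d_Q)² = 4928/6.250 = 788.5.
m_P − m_Q = −2.5 log₁₀(788.5) = -7.24.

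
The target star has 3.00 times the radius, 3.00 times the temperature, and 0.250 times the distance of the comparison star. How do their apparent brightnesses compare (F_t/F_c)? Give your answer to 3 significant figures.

1.17×10^4

L_t/L_c = (R_t/R_c)²(T_t/T_c)⁴ = (3.00)² × (3.00)⁴ = 729.0.
F_t/F_c = (L_t/L_c)/(d_t/d_c)² = 729.0 / (0.250)² = 1.166×10^4.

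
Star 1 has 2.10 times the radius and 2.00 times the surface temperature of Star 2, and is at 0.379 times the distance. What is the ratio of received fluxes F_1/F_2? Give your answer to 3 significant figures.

491

L_1/L_2 = (R_1/R_2)²(T_1/T_2)⁴ = (2.10)² × (2.00)⁴ = 70.56.
F_1/F_2 = (L_1/L_2)/(d_1/d_2)² = 70.56 / (0.379)² = 491.2.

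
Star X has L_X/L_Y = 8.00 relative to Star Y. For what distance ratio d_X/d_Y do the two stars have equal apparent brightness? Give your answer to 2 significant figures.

Equal flux requires L_X/d_X² = L_Y/d_Y², so d_X/d_Y = √(L_X/L_Y)
= √(8.00) = 2.828.

2.8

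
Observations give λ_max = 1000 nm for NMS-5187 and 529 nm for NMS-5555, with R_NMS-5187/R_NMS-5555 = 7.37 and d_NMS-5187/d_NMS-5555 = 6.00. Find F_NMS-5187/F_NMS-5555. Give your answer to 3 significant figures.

Wien's law: T_NMS-5187/T_NMS-5555 = λ_NMS-5555/λ_NMS-5187 = 529/1000 = 0.5290.
L_NMS-5187/L_NMS-5555 = (R_NMS-5187/R_NMS-5555)²(T_NMS-5187/T_NMS-5555)⁴ = (7.37)²(0.5290)⁴ = 4.254.
F_NMS-5187/F_NMS-5555 = (L_NMS-5187/L_NMS-5555)/(d_NMS-5187/d_NMS-5555)² = 4.254/(6.00)² = 0.1182.

0.118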